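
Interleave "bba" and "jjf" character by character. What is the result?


Interleaving "bba" and "jjf":
  Position 0: 'b' from first, 'j' from second => "bj"
  Position 1: 'b' from first, 'j' from second => "bj"
  Position 2: 'a' from first, 'f' from second => "af"
Result: bjbjaf

bjbjaf


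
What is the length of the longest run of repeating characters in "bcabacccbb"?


Input: "bcabacccbb"
Scanning for longest run:
  Position 1 ('c'): new char, reset run to 1
  Position 2 ('a'): new char, reset run to 1
  Position 3 ('b'): new char, reset run to 1
  Position 4 ('a'): new char, reset run to 1
  Position 5 ('c'): new char, reset run to 1
  Position 6 ('c'): continues run of 'c', length=2
  Position 7 ('c'): continues run of 'c', length=3
  Position 8 ('b'): new char, reset run to 1
  Position 9 ('b'): continues run of 'b', length=2
Longest run: 'c' with length 3

3


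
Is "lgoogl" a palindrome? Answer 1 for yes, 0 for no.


Input: lgoogl
Reversed: lgoogl
  Compare pos 0 ('l') with pos 5 ('l'): match
  Compare pos 1 ('g') with pos 4 ('g'): match
  Compare pos 2 ('o') with pos 3 ('o'): match
Result: palindrome

1


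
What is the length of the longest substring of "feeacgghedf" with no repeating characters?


Input: "feeacgghedf"
Sliding window (track last position of each char):
  Position 0 ('f'): window [0,0] length 1 -- new best
  Position 1 ('e'): window [0,1] length 2 -- new best
  Position 2 ('e'): repeat (last at 1), move window start to 2
  Position 2 ('e'): window [2,2] length 1
  Position 3 ('a'): window [2,3] length 2
  Position 4 ('c'): window [2,4] length 3 -- new best
  Position 5 ('g'): window [2,5] length 4 -- new best
  Position 6 ('g'): repeat (last at 5), move window start to 6
  Position 6 ('g'): window [6,6] length 1
  Position 7 ('h'): window [6,7] length 2
  Position 8 ('e'): window [6,8] length 3
  Position 9 ('d'): window [6,9] length 4
  Position 10 ('f'): window [6,10] length 5 -- new best
Longest substring with no repeats: "ghedf" with length 5

5


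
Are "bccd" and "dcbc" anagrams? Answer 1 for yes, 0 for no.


Strings: "bccd", "dcbc"
Sorted first:  bccd
Sorted second: bccd
Sorted forms match => anagrams

1


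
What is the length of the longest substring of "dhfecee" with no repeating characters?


Input: "dhfecee"
Sliding window (track last position of each char):
  Position 0 ('d'): window [0,0] length 1 -- new best
  Position 1 ('h'): window [0,1] length 2 -- new best
  Position 2 ('f'): window [0,2] length 3 -- new best
  Position 3 ('e'): window [0,3] length 4 -- new best
  Position 4 ('c'): window [0,4] length 5 -- new best
  Position 5 ('e'): repeat (last at 3), move window start to 4
  Position 5 ('e'): window [4,5] length 2
  Position 6 ('e'): repeat (last at 5), move window start to 6
  Position 6 ('e'): window [6,6] length 1
Longest substring with no repeats: "dhfec" with length 5

5


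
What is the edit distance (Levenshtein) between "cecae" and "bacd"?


Computing edit distance: "cecae" -> "bacd"
DP table:
           b    a    c    d
      0    1    2    3    4
  c   1    1    2    2    3
  e   2    2    2    3    3
  c   3    3    3    2    3
  a   4    4    3    3    3
  e   5    5    4    4    4
Edit distance = dp[5][4] = 4

4


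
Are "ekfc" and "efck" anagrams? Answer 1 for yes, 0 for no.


Strings: "ekfc", "efck"
Sorted first:  cefk
Sorted second: cefk
Sorted forms match => anagrams

1


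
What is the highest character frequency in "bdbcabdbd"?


Input: bdbcabdbd
Character counts:
  'a': 1
  'b': 4
  'c': 1
  'd': 3
Maximum frequency: 4

4


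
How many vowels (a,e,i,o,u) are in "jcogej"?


Input: jcogej
Checking each character:
  'j' at position 0: consonant
  'c' at position 1: consonant
  'o' at position 2: vowel (running total: 1)
  'g' at position 3: consonant
  'e' at position 4: vowel (running total: 2)
  'j' at position 5: consonant
Total vowels: 2

2


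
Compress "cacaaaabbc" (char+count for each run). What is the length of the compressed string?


Input: cacaaaabbc
Runs:
  'c' x 1 => "c1"
  'a' x 1 => "a1"
  'c' x 1 => "c1"
  'a' x 4 => "a4"
  'b' x 2 => "b2"
  'c' x 1 => "c1"
Compressed: "c1a1c1a4b2c1"
Compressed length: 12

12


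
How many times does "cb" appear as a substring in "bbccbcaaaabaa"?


Searching for "cb" in "bbccbcaaaabaa"
Scanning each position:
  Position 0: "bb" => no
  Position 1: "bc" => no
  Position 2: "cc" => no
  Position 3: "cb" => MATCH
  Position 4: "bc" => no
  Position 5: "ca" => no
  Position 6: "aa" => no
  Position 7: "aa" => no
  Position 8: "aa" => no
  Position 9: "ab" => no
  Position 10: "ba" => no
  Position 11: "aa" => no
Total occurrences: 1

1


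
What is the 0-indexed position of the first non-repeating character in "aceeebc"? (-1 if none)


Input: aceeebc
Character frequencies:
  'a': 1
  'b': 1
  'c': 2
  'e': 3
Scanning left to right for freq == 1:
  Position 0 ('a'): unique! => answer = 0

0


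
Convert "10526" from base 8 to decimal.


Input: "10526" in base 8
Positional expansion:
  Digit '1' (value 1) x 8^4 = 4096
  Digit '0' (value 0) x 8^3 = 0
  Digit '5' (value 5) x 8^2 = 320
  Digit '2' (value 2) x 8^1 = 16
  Digit '6' (value 6) x 8^0 = 6
Sum = 4438

4438


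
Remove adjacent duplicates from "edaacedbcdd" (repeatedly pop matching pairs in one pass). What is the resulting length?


Input: edaacedbcdd
Stack-based adjacent duplicate removal:
  Read 'e': push. Stack: e
  Read 'd': push. Stack: ed
  Read 'a': push. Stack: eda
  Read 'a': matches stack top 'a' => pop. Stack: ed
  Read 'c': push. Stack: edc
  Read 'e': push. Stack: edce
  Read 'd': push. Stack: edced
  Read 'b': push. Stack: edcedb
  Read 'c': push. Stack: edcedbc
  Read 'd': push. Stack: edcedbcd
  Read 'd': matches stack top 'd' => pop. Stack: edcedbc
Final stack: "edcedbc" (length 7)

7


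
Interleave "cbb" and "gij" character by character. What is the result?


Interleaving "cbb" and "gij":
  Position 0: 'c' from first, 'g' from second => "cg"
  Position 1: 'b' from first, 'i' from second => "bi"
  Position 2: 'b' from first, 'j' from second => "bj"
Result: cgbibj

cgbibj


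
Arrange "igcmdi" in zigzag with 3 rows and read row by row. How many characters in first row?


Zigzag "igcmdi" into 3 rows:
Placing characters:
  'i' => row 0
  'g' => row 1
  'c' => row 2
  'm' => row 1
  'd' => row 0
  'i' => row 1
Rows:
  Row 0: "id"
  Row 1: "gmi"
  Row 2: "c"
First row length: 2

2


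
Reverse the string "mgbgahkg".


Input: mgbgahkg
Reading characters right to left:
  Position 7: 'g'
  Position 6: 'k'
  Position 5: 'h'
  Position 4: 'a'
  Position 3: 'g'
  Position 2: 'b'
  Position 1: 'g'
  Position 0: 'm'
Reversed: gkhagbgm

gkhagbgm


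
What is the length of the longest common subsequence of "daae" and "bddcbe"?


LCS of "daae" and "bddcbe"
DP table:
           b    d    d    c    b    e
      0    0    0    0    0    0    0
  d   0    0    1    1    1    1    1
  a   0    0    1    1    1    1    1
  a   0    0    1    1    1    1    1
  e   0    0    1    1    1    1    2
LCS length = dp[4][6] = 2

2


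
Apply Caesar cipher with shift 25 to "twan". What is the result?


Caesar cipher: shift "twan" by 25
  't' (pos 19) + 25 = pos 18 = 's'
  'w' (pos 22) + 25 = pos 21 = 'v'
  'a' (pos 0) + 25 = pos 25 = 'z'
  'n' (pos 13) + 25 = pos 12 = 'm'
Result: svzm

svzm


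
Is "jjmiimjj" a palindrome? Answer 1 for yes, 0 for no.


Input: jjmiimjj
Reversed: jjmiimjj
  Compare pos 0 ('j') with pos 7 ('j'): match
  Compare pos 1 ('j') with pos 6 ('j'): match
  Compare pos 2 ('m') with pos 5 ('m'): match
  Compare pos 3 ('i') with pos 4 ('i'): match
Result: palindrome

1


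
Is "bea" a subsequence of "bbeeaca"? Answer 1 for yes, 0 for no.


Check if "bea" is a subsequence of "bbeeaca"
Greedy scan:
  Position 0 ('b'): matches sub[0] = 'b'
  Position 1 ('b'): no match needed
  Position 2 ('e'): matches sub[1] = 'e'
  Position 3 ('e'): no match needed
  Position 4 ('a'): matches sub[2] = 'a'
  Position 5 ('c'): no match needed
  Position 6 ('a'): no match needed
All 3 characters matched => is a subsequence

1


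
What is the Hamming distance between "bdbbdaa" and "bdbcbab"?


Comparing "bdbbdaa" and "bdbcbab" position by position:
  Position 0: 'b' vs 'b' => same
  Position 1: 'd' vs 'd' => same
  Position 2: 'b' vs 'b' => same
  Position 3: 'b' vs 'c' => differ
  Position 4: 'd' vs 'b' => differ
  Position 5: 'a' vs 'a' => same
  Position 6: 'a' vs 'b' => differ
Total differences (Hamming distance): 3

3


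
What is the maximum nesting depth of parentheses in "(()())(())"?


Input: "(()())(())"
Tracking depth:
  Position 0 '(': depth becomes 1
  Position 1 '(': depth becomes 2
  Position 2 ')': depth becomes 1
  Position 3 '(': depth becomes 2
  Position 4 ')': depth becomes 1
  Position 5 ')': depth becomes 0
  Position 6 '(': depth becomes 1
  Position 7 '(': depth becomes 2
  Position 8 ')': depth becomes 1
  Position 9 ')': depth becomes 0
Maximum depth reached: 2

2


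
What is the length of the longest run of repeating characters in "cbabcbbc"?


Input: "cbabcbbc"
Scanning for longest run:
  Position 1 ('b'): new char, reset run to 1
  Position 2 ('a'): new char, reset run to 1
  Position 3 ('b'): new char, reset run to 1
  Position 4 ('c'): new char, reset run to 1
  Position 5 ('b'): new char, reset run to 1
  Position 6 ('b'): continues run of 'b', length=2
  Position 7 ('c'): new char, reset run to 1
Longest run: 'b' with length 2

2


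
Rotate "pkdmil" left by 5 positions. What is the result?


Input: "pkdmil", rotate left by 5
First 5 characters: "pkdmi"
Remaining characters: "l"
Concatenate remaining + first: "l" + "pkdmi" = "lpkdmi"

lpkdmi


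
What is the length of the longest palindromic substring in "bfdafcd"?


Input: "bfdafcd"
Checking substrings for palindromes:
  No multi-char palindromic substrings found
Longest palindromic substring: "b" with length 1

1


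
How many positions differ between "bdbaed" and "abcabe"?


Comparing "bdbaed" and "abcabe" position by position:
  Position 0: 'b' vs 'a' => DIFFER
  Position 1: 'd' vs 'b' => DIFFER
  Position 2: 'b' vs 'c' => DIFFER
  Position 3: 'a' vs 'a' => same
  Position 4: 'e' vs 'b' => DIFFER
  Position 5: 'd' vs 'e' => DIFFER
Positions that differ: 5

5


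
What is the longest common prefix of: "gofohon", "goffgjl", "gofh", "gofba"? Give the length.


Words: gofohon, goffgjl, gofh, gofba
  Position 0: all 'g' => match
  Position 1: all 'o' => match
  Position 2: all 'f' => match
  Position 3: ('o', 'f', 'h', 'b') => mismatch, stop
LCP = "gof" (length 3)

3


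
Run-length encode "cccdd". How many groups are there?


Input: cccdd
Scanning for consecutive runs:
  Group 1: 'c' x 3 (positions 0-2)
  Group 2: 'd' x 2 (positions 3-4)
Total groups: 2

2


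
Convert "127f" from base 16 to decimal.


Input: "127f" in base 16
Positional expansion:
  Digit '1' (value 1) x 16^3 = 4096
  Digit '2' (value 2) x 16^2 = 512
  Digit '7' (value 7) x 16^1 = 112
  Digit 'f' (value 15) x 16^0 = 15
Sum = 4735

4735


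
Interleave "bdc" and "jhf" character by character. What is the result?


Interleaving "bdc" and "jhf":
  Position 0: 'b' from first, 'j' from second => "bj"
  Position 1: 'd' from first, 'h' from second => "dh"
  Position 2: 'c' from first, 'f' from second => "cf"
Result: bjdhcf

bjdhcf


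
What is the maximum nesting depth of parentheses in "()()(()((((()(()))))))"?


Input: "()()(()((((()(()))))))"
Tracking depth:
  Position 0 '(': depth becomes 1
  Position 1 ')': depth becomes 0
  Position 2 '(': depth becomes 1
  Position 3 ')': depth becomes 0
  Position 4 '(': depth becomes 1
  Position 5 '(': depth becomes 2
  Position 6 ')': depth becomes 1
  Position 7 '(': depth becomes 2
  Position 8 '(': depth becomes 3
  Position 9 '(': depth becomes 4
  Position 10 '(': depth becomes 5
  Position 11 '(': depth becomes 6
  Position 12 ')': depth becomes 5
  Position 13 '(': depth becomes 6
  Position 14 '(': depth becomes 7
  Position 15 ')': depth becomes 6
  Position 16 ')': depth becomes 5
  Position 17 ')': depth becomes 4
  Position 18 ')': depth becomes 3
  Position 19 ')': depth becomes 2
  Position 20 ')': depth becomes 1
  Position 21 ')': depth becomes 0
Maximum depth reached: 7

7


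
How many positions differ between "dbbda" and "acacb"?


Comparing "dbbda" and "acacb" position by position:
  Position 0: 'd' vs 'a' => DIFFER
  Position 1: 'b' vs 'c' => DIFFER
  Position 2: 'b' vs 'a' => DIFFER
  Position 3: 'd' vs 'c' => DIFFER
  Position 4: 'a' vs 'b' => DIFFER
Positions that differ: 5

5


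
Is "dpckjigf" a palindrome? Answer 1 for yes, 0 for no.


Input: dpckjigf
Reversed: fgijkcpd
  Compare pos 0 ('d') with pos 7 ('f'): MISMATCH
  Compare pos 1 ('p') with pos 6 ('g'): MISMATCH
  Compare pos 2 ('c') with pos 5 ('i'): MISMATCH
  Compare pos 3 ('k') with pos 4 ('j'): MISMATCH
Result: not a palindrome

0


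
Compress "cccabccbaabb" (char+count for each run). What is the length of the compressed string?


Input: cccabccbaabb
Runs:
  'c' x 3 => "c3"
  'a' x 1 => "a1"
  'b' x 1 => "b1"
  'c' x 2 => "c2"
  'b' x 1 => "b1"
  'a' x 2 => "a2"
  'b' x 2 => "b2"
Compressed: "c3a1b1c2b1a2b2"
Compressed length: 14

14


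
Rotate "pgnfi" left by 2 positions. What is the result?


Input: "pgnfi", rotate left by 2
First 2 characters: "pg"
Remaining characters: "nfi"
Concatenate remaining + first: "nfi" + "pg" = "nfipg"

nfipg


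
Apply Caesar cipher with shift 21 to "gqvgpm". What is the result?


Caesar cipher: shift "gqvgpm" by 21
  'g' (pos 6) + 21 = pos 1 = 'b'
  'q' (pos 16) + 21 = pos 11 = 'l'
  'v' (pos 21) + 21 = pos 16 = 'q'
  'g' (pos 6) + 21 = pos 1 = 'b'
  'p' (pos 15) + 21 = pos 10 = 'k'
  'm' (pos 12) + 21 = pos 7 = 'h'
Result: blqbkh

blqbkh


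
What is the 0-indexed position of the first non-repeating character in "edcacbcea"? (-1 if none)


Input: edcacbcea
Character frequencies:
  'a': 2
  'b': 1
  'c': 3
  'd': 1
  'e': 2
Scanning left to right for freq == 1:
  Position 0 ('e'): freq=2, skip
  Position 1 ('d'): unique! => answer = 1

1


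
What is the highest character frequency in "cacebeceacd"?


Input: cacebeceacd
Character counts:
  'a': 2
  'b': 1
  'c': 4
  'd': 1
  'e': 3
Maximum frequency: 4

4


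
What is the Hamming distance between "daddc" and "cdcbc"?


Comparing "daddc" and "cdcbc" position by position:
  Position 0: 'd' vs 'c' => differ
  Position 1: 'a' vs 'd' => differ
  Position 2: 'd' vs 'c' => differ
  Position 3: 'd' vs 'b' => differ
  Position 4: 'c' vs 'c' => same
Total differences (Hamming distance): 4

4


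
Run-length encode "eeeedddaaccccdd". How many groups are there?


Input: eeeedddaaccccdd
Scanning for consecutive runs:
  Group 1: 'e' x 4 (positions 0-3)
  Group 2: 'd' x 3 (positions 4-6)
  Group 3: 'a' x 2 (positions 7-8)
  Group 4: 'c' x 4 (positions 9-12)
  Group 5: 'd' x 2 (positions 13-14)
Total groups: 5

5


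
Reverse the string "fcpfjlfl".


Input: fcpfjlfl
Reading characters right to left:
  Position 7: 'l'
  Position 6: 'f'
  Position 5: 'l'
  Position 4: 'j'
  Position 3: 'f'
  Position 2: 'p'
  Position 1: 'c'
  Position 0: 'f'
Reversed: lfljfpcf

lfljfpcf


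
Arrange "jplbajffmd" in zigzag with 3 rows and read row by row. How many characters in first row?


Zigzag "jplbajffmd" into 3 rows:
Placing characters:
  'j' => row 0
  'p' => row 1
  'l' => row 2
  'b' => row 1
  'a' => row 0
  'j' => row 1
  'f' => row 2
  'f' => row 1
  'm' => row 0
  'd' => row 1
Rows:
  Row 0: "jam"
  Row 1: "pbjfd"
  Row 2: "lf"
First row length: 3

3


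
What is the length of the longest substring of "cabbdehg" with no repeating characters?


Input: "cabbdehg"
Sliding window (track last position of each char):
  Position 0 ('c'): window [0,0] length 1 -- new best
  Position 1 ('a'): window [0,1] length 2 -- new best
  Position 2 ('b'): window [0,2] length 3 -- new best
  Position 3 ('b'): repeat (last at 2), move window start to 3
  Position 3 ('b'): window [3,3] length 1
  Position 4 ('d'): window [3,4] length 2
  Position 5 ('e'): window [3,5] length 3
  Position 6 ('h'): window [3,6] length 4 -- new best
  Position 7 ('g'): window [3,7] length 5 -- new best
Longest substring with no repeats: "bdehg" with length 5

5


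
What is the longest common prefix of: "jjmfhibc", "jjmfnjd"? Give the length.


Words: jjmfhibc, jjmfnjd
  Position 0: all 'j' => match
  Position 1: all 'j' => match
  Position 2: all 'm' => match
  Position 3: all 'f' => match
  Position 4: ('h', 'n') => mismatch, stop
LCP = "jjmf" (length 4)

4


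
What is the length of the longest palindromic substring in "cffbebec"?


Input: "cffbebec"
Checking substrings for palindromes:
  [3:6] "beb" (len 3) => palindrome
  [4:7] "ebe" (len 3) => palindrome
  [1:3] "ff" (len 2) => palindrome
Longest palindromic substring: "beb" with length 3

3


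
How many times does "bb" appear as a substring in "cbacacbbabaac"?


Searching for "bb" in "cbacacbbabaac"
Scanning each position:
  Position 0: "cb" => no
  Position 1: "ba" => no
  Position 2: "ac" => no
  Position 3: "ca" => no
  Position 4: "ac" => no
  Position 5: "cb" => no
  Position 6: "bb" => MATCH
  Position 7: "ba" => no
  Position 8: "ab" => no
  Position 9: "ba" => no
  Position 10: "aa" => no
  Position 11: "ac" => no
Total occurrences: 1

1


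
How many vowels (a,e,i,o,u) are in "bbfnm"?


Input: bbfnm
Checking each character:
  'b' at position 0: consonant
  'b' at position 1: consonant
  'f' at position 2: consonant
  'n' at position 3: consonant
  'm' at position 4: consonant
Total vowels: 0

0


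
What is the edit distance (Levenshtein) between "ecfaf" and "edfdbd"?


Computing edit distance: "ecfaf" -> "edfdbd"
DP table:
           e    d    f    d    b    d
      0    1    2    3    4    5    6
  e   1    0    1    2    3    4    5
  c   2    1    1    2    3    4    5
  f   3    2    2    1    2    3    4
  a   4    3    3    2    2    3    4
  f   5    4    4    3    3    3    4
Edit distance = dp[5][6] = 4

4


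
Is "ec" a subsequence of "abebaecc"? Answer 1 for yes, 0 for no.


Check if "ec" is a subsequence of "abebaecc"
Greedy scan:
  Position 0 ('a'): no match needed
  Position 1 ('b'): no match needed
  Position 2 ('e'): matches sub[0] = 'e'
  Position 3 ('b'): no match needed
  Position 4 ('a'): no match needed
  Position 5 ('e'): no match needed
  Position 6 ('c'): matches sub[1] = 'c'
  Position 7 ('c'): no match needed
All 2 characters matched => is a subsequence

1


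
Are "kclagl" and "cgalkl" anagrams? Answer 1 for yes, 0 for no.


Strings: "kclagl", "cgalkl"
Sorted first:  acgkll
Sorted second: acgkll
Sorted forms match => anagrams

1


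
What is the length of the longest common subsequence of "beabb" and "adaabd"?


LCS of "beabb" and "adaabd"
DP table:
           a    d    a    a    b    d
      0    0    0    0    0    0    0
  b   0    0    0    0    0    1    1
  e   0    0    0    0    0    1    1
  a   0    1    1    1    1    1    1
  b   0    1    1    1    1    2    2
  b   0    1    1    1    1    2    2
LCS length = dp[5][6] = 2

2


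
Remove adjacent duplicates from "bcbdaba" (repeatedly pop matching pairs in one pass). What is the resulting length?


Input: bcbdaba
Stack-based adjacent duplicate removal:
  Read 'b': push. Stack: b
  Read 'c': push. Stack: bc
  Read 'b': push. Stack: bcb
  Read 'd': push. Stack: bcbd
  Read 'a': push. Stack: bcbda
  Read 'b': push. Stack: bcbdab
  Read 'a': push. Stack: bcbdaba
Final stack: "bcbdaba" (length 7)

7


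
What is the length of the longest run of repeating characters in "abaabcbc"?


Input: "abaabcbc"
Scanning for longest run:
  Position 1 ('b'): new char, reset run to 1
  Position 2 ('a'): new char, reset run to 1
  Position 3 ('a'): continues run of 'a', length=2
  Position 4 ('b'): new char, reset run to 1
  Position 5 ('c'): new char, reset run to 1
  Position 6 ('b'): new char, reset run to 1
  Position 7 ('c'): new char, reset run to 1
Longest run: 'a' with length 2

2


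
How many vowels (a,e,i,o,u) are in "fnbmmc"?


Input: fnbmmc
Checking each character:
  'f' at position 0: consonant
  'n' at position 1: consonant
  'b' at position 2: consonant
  'm' at position 3: consonant
  'm' at position 4: consonant
  'c' at position 5: consonant
Total vowels: 0

0


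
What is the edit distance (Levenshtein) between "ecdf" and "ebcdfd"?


Computing edit distance: "ecdf" -> "ebcdfd"
DP table:
           e    b    c    d    f    d
      0    1    2    3    4    5    6
  e   1    0    1    2    3    4    5
  c   2    1    1    1    2    3    4
  d   3    2    2    2    1    2    3
  f   4    3    3    3    2    1    2
Edit distance = dp[4][6] = 2

2


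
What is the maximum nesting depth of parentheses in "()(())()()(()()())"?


Input: "()(())()()(()()())"
Tracking depth:
  Position 0 '(': depth becomes 1
  Position 1 ')': depth becomes 0
  Position 2 '(': depth becomes 1
  Position 3 '(': depth becomes 2
  Position 4 ')': depth becomes 1
  Position 5 ')': depth becomes 0
  Position 6 '(': depth becomes 1
  Position 7 ')': depth becomes 0
  Position 8 '(': depth becomes 1
  Position 9 ')': depth becomes 0
  Position 10 '(': depth becomes 1
  Position 11 '(': depth becomes 2
  Position 12 ')': depth becomes 1
  Position 13 '(': depth becomes 2
  Position 14 ')': depth becomes 1
  Position 15 '(': depth becomes 2
  Position 16 ')': depth becomes 1
  Position 17 ')': depth becomes 0
Maximum depth reached: 2

2


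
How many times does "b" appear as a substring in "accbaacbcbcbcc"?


Searching for "b" in "accbaacbcbcbcc"
Scanning each position:
  Position 0: "a" => no
  Position 1: "c" => no
  Position 2: "c" => no
  Position 3: "b" => MATCH
  Position 4: "a" => no
  Position 5: "a" => no
  Position 6: "c" => no
  Position 7: "b" => MATCH
  Position 8: "c" => no
  Position 9: "b" => MATCH
  Position 10: "c" => no
  Position 11: "b" => MATCH
  Position 12: "c" => no
  Position 13: "c" => no
Total occurrences: 4

4


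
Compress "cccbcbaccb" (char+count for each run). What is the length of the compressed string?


Input: cccbcbaccb
Runs:
  'c' x 3 => "c3"
  'b' x 1 => "b1"
  'c' x 1 => "c1"
  'b' x 1 => "b1"
  'a' x 1 => "a1"
  'c' x 2 => "c2"
  'b' x 1 => "b1"
Compressed: "c3b1c1b1a1c2b1"
Compressed length: 14

14


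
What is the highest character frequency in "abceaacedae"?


Input: abceaacedae
Character counts:
  'a': 4
  'b': 1
  'c': 2
  'd': 1
  'e': 3
Maximum frequency: 4

4


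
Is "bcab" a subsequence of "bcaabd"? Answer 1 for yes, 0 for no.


Check if "bcab" is a subsequence of "bcaabd"
Greedy scan:
  Position 0 ('b'): matches sub[0] = 'b'
  Position 1 ('c'): matches sub[1] = 'c'
  Position 2 ('a'): matches sub[2] = 'a'
  Position 3 ('a'): no match needed
  Position 4 ('b'): matches sub[3] = 'b'
  Position 5 ('d'): no match needed
All 4 characters matched => is a subsequence

1


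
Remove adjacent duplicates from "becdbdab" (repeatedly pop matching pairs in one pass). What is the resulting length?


Input: becdbdab
Stack-based adjacent duplicate removal:
  Read 'b': push. Stack: b
  Read 'e': push. Stack: be
  Read 'c': push. Stack: bec
  Read 'd': push. Stack: becd
  Read 'b': push. Stack: becdb
  Read 'd': push. Stack: becdbd
  Read 'a': push. Stack: becdbda
  Read 'b': push. Stack: becdbdab
Final stack: "becdbdab" (length 8)

8


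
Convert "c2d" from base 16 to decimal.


Input: "c2d" in base 16
Positional expansion:
  Digit 'c' (value 12) x 16^2 = 3072
  Digit '2' (value 2) x 16^1 = 32
  Digit 'd' (value 13) x 16^0 = 13
Sum = 3117

3117


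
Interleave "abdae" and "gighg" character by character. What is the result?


Interleaving "abdae" and "gighg":
  Position 0: 'a' from first, 'g' from second => "ag"
  Position 1: 'b' from first, 'i' from second => "bi"
  Position 2: 'd' from first, 'g' from second => "dg"
  Position 3: 'a' from first, 'h' from second => "ah"
  Position 4: 'e' from first, 'g' from second => "eg"
Result: agbidgaheg

agbidgaheg


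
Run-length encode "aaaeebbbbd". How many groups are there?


Input: aaaeebbbbd
Scanning for consecutive runs:
  Group 1: 'a' x 3 (positions 0-2)
  Group 2: 'e' x 2 (positions 3-4)
  Group 3: 'b' x 4 (positions 5-8)
  Group 4: 'd' x 1 (positions 9-9)
Total groups: 4

4


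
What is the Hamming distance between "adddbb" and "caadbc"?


Comparing "adddbb" and "caadbc" position by position:
  Position 0: 'a' vs 'c' => differ
  Position 1: 'd' vs 'a' => differ
  Position 2: 'd' vs 'a' => differ
  Position 3: 'd' vs 'd' => same
  Position 4: 'b' vs 'b' => same
  Position 5: 'b' vs 'c' => differ
Total differences (Hamming distance): 4

4


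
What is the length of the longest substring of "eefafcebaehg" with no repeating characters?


Input: "eefafcebaehg"
Sliding window (track last position of each char):
  Position 0 ('e'): window [0,0] length 1 -- new best
  Position 1 ('e'): repeat (last at 0), move window start to 1
  Position 1 ('e'): window [1,1] length 1
  Position 2 ('f'): window [1,2] length 2 -- new best
  Position 3 ('a'): window [1,3] length 3 -- new best
  Position 4 ('f'): repeat (last at 2), move window start to 3
  Position 4 ('f'): window [3,4] length 2
  Position 5 ('c'): window [3,5] length 3
  Position 6 ('e'): window [3,6] length 4 -- new best
  Position 7 ('b'): window [3,7] length 5 -- new best
  Position 8 ('a'): repeat (last at 3), move window start to 4
  Position 8 ('a'): window [4,8] length 5
  Position 9 ('e'): repeat (last at 6), move window start to 7
  Position 9 ('e'): window [7,9] length 3
  Position 10 ('h'): window [7,10] length 4
  Position 11 ('g'): window [7,11] length 5
Longest substring with no repeats: "afceb" with length 5

5


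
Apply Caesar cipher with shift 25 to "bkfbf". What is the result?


Caesar cipher: shift "bkfbf" by 25
  'b' (pos 1) + 25 = pos 0 = 'a'
  'k' (pos 10) + 25 = pos 9 = 'j'
  'f' (pos 5) + 25 = pos 4 = 'e'
  'b' (pos 1) + 25 = pos 0 = 'a'
  'f' (pos 5) + 25 = pos 4 = 'e'
Result: ajeae

ajeae


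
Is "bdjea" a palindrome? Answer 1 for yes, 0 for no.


Input: bdjea
Reversed: aejdb
  Compare pos 0 ('b') with pos 4 ('a'): MISMATCH
  Compare pos 1 ('d') with pos 3 ('e'): MISMATCH
Result: not a palindrome

0


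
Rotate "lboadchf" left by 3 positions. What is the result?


Input: "lboadchf", rotate left by 3
First 3 characters: "lbo"
Remaining characters: "adchf"
Concatenate remaining + first: "adchf" + "lbo" = "adchflbo"

adchflbo


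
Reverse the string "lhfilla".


Input: lhfilla
Reading characters right to left:
  Position 6: 'a'
  Position 5: 'l'
  Position 4: 'l'
  Position 3: 'i'
  Position 2: 'f'
  Position 1: 'h'
  Position 0: 'l'
Reversed: allifhl

allifhl


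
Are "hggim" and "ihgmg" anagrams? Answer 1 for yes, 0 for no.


Strings: "hggim", "ihgmg"
Sorted first:  gghim
Sorted second: gghim
Sorted forms match => anagrams

1


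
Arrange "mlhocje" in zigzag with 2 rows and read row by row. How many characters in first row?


Zigzag "mlhocje" into 2 rows:
Placing characters:
  'm' => row 0
  'l' => row 1
  'h' => row 0
  'o' => row 1
  'c' => row 0
  'j' => row 1
  'e' => row 0
Rows:
  Row 0: "mhce"
  Row 1: "loj"
First row length: 4

4


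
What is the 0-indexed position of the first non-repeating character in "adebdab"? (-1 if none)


Input: adebdab
Character frequencies:
  'a': 2
  'b': 2
  'd': 2
  'e': 1
Scanning left to right for freq == 1:
  Position 0 ('a'): freq=2, skip
  Position 1 ('d'): freq=2, skip
  Position 2 ('e'): unique! => answer = 2

2


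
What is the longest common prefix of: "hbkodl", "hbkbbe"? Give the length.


Words: hbkodl, hbkbbe
  Position 0: all 'h' => match
  Position 1: all 'b' => match
  Position 2: all 'k' => match
  Position 3: ('o', 'b') => mismatch, stop
LCP = "hbk" (length 3)

3


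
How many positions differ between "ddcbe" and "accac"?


Comparing "ddcbe" and "accac" position by position:
  Position 0: 'd' vs 'a' => DIFFER
  Position 1: 'd' vs 'c' => DIFFER
  Position 2: 'c' vs 'c' => same
  Position 3: 'b' vs 'a' => DIFFER
  Position 4: 'e' vs 'c' => DIFFER
Positions that differ: 4

4


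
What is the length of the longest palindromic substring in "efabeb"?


Input: "efabeb"
Checking substrings for palindromes:
  [3:6] "beb" (len 3) => palindrome
Longest palindromic substring: "beb" with length 3

3


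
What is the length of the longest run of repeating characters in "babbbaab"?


Input: "babbbaab"
Scanning for longest run:
  Position 1 ('a'): new char, reset run to 1
  Position 2 ('b'): new char, reset run to 1
  Position 3 ('b'): continues run of 'b', length=2
  Position 4 ('b'): continues run of 'b', length=3
  Position 5 ('a'): new char, reset run to 1
  Position 6 ('a'): continues run of 'a', length=2
  Position 7 ('b'): new char, reset run to 1
Longest run: 'b' with length 3

3


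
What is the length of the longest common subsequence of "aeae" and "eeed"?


LCS of "aeae" and "eeed"
DP table:
           e    e    e    d
      0    0    0    0    0
  a   0    0    0    0    0
  e   0    1    1    1    1
  a   0    1    1    1    1
  e   0    1    2    2    2
LCS length = dp[4][4] = 2

2


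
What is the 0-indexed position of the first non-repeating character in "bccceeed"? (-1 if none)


Input: bccceeed
Character frequencies:
  'b': 1
  'c': 3
  'd': 1
  'e': 3
Scanning left to right for freq == 1:
  Position 0 ('b'): unique! => answer = 0

0


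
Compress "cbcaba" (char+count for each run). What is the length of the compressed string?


Input: cbcaba
Runs:
  'c' x 1 => "c1"
  'b' x 1 => "b1"
  'c' x 1 => "c1"
  'a' x 1 => "a1"
  'b' x 1 => "b1"
  'a' x 1 => "a1"
Compressed: "c1b1c1a1b1a1"
Compressed length: 12

12


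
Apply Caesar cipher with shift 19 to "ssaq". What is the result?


Caesar cipher: shift "ssaq" by 19
  's' (pos 18) + 19 = pos 11 = 'l'
  's' (pos 18) + 19 = pos 11 = 'l'
  'a' (pos 0) + 19 = pos 19 = 't'
  'q' (pos 16) + 19 = pos 9 = 'j'
Result: lltj

lltj


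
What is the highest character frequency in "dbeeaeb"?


Input: dbeeaeb
Character counts:
  'a': 1
  'b': 2
  'd': 1
  'e': 3
Maximum frequency: 3

3


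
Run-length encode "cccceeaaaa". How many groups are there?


Input: cccceeaaaa
Scanning for consecutive runs:
  Group 1: 'c' x 4 (positions 0-3)
  Group 2: 'e' x 2 (positions 4-5)
  Group 3: 'a' x 4 (positions 6-9)
Total groups: 3

3


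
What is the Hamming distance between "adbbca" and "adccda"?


Comparing "adbbca" and "adccda" position by position:
  Position 0: 'a' vs 'a' => same
  Position 1: 'd' vs 'd' => same
  Position 2: 'b' vs 'c' => differ
  Position 3: 'b' vs 'c' => differ
  Position 4: 'c' vs 'd' => differ
  Position 5: 'a' vs 'a' => same
Total differences (Hamming distance): 3

3


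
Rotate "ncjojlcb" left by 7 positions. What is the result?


Input: "ncjojlcb", rotate left by 7
First 7 characters: "ncjojlc"
Remaining characters: "b"
Concatenate remaining + first: "b" + "ncjojlc" = "bncjojlc"

bncjojlc


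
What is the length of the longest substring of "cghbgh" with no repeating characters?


Input: "cghbgh"
Sliding window (track last position of each char):
  Position 0 ('c'): window [0,0] length 1 -- new best
  Position 1 ('g'): window [0,1] length 2 -- new best
  Position 2 ('h'): window [0,2] length 3 -- new best
  Position 3 ('b'): window [0,3] length 4 -- new best
  Position 4 ('g'): repeat (last at 1), move window start to 2
  Position 4 ('g'): window [2,4] length 3
  Position 5 ('h'): repeat (last at 2), move window start to 3
  Position 5 ('h'): window [3,5] length 3
Longest substring with no repeats: "cghb" with length 4

4


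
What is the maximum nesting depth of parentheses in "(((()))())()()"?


Input: "(((()))())()()"
Tracking depth:
  Position 0 '(': depth becomes 1
  Position 1 '(': depth becomes 2
  Position 2 '(': depth becomes 3
  Position 3 '(': depth becomes 4
  Position 4 ')': depth becomes 3
  Position 5 ')': depth becomes 2
  Position 6 ')': depth becomes 1
  Position 7 '(': depth becomes 2
  Position 8 ')': depth becomes 1
  Position 9 ')': depth becomes 0
  Position 10 '(': depth becomes 1
  Position 11 ')': depth becomes 0
  Position 12 '(': depth becomes 1
  Position 13 ')': depth becomes 0
Maximum depth reached: 4

4


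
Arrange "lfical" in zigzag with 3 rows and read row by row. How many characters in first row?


Zigzag "lfical" into 3 rows:
Placing characters:
  'l' => row 0
  'f' => row 1
  'i' => row 2
  'c' => row 1
  'a' => row 0
  'l' => row 1
Rows:
  Row 0: "la"
  Row 1: "fcl"
  Row 2: "i"
First row length: 2

2


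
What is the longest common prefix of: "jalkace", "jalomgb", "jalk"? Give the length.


Words: jalkace, jalomgb, jalk
  Position 0: all 'j' => match
  Position 1: all 'a' => match
  Position 2: all 'l' => match
  Position 3: ('k', 'o', 'k') => mismatch, stop
LCP = "jal" (length 3)

3


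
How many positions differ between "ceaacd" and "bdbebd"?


Comparing "ceaacd" and "bdbebd" position by position:
  Position 0: 'c' vs 'b' => DIFFER
  Position 1: 'e' vs 'd' => DIFFER
  Position 2: 'a' vs 'b' => DIFFER
  Position 3: 'a' vs 'e' => DIFFER
  Position 4: 'c' vs 'b' => DIFFER
  Position 5: 'd' vs 'd' => same
Positions that differ: 5

5


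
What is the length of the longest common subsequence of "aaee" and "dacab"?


LCS of "aaee" and "dacab"
DP table:
           d    a    c    a    b
      0    0    0    0    0    0
  a   0    0    1    1    1    1
  a   0    0    1    1    2    2
  e   0    0    1    1    2    2
  e   0    0    1    1    2    2
LCS length = dp[4][5] = 2

2


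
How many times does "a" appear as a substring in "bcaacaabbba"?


Searching for "a" in "bcaacaabbba"
Scanning each position:
  Position 0: "b" => no
  Position 1: "c" => no
  Position 2: "a" => MATCH
  Position 3: "a" => MATCH
  Position 4: "c" => no
  Position 5: "a" => MATCH
  Position 6: "a" => MATCH
  Position 7: "b" => no
  Position 8: "b" => no
  Position 9: "b" => no
  Position 10: "a" => MATCH
Total occurrences: 5

5


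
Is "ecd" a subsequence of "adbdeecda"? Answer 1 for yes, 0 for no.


Check if "ecd" is a subsequence of "adbdeecda"
Greedy scan:
  Position 0 ('a'): no match needed
  Position 1 ('d'): no match needed
  Position 2 ('b'): no match needed
  Position 3 ('d'): no match needed
  Position 4 ('e'): matches sub[0] = 'e'
  Position 5 ('e'): no match needed
  Position 6 ('c'): matches sub[1] = 'c'
  Position 7 ('d'): matches sub[2] = 'd'
  Position 8 ('a'): no match needed
All 3 characters matched => is a subsequence

1


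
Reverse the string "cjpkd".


Input: cjpkd
Reading characters right to left:
  Position 4: 'd'
  Position 3: 'k'
  Position 2: 'p'
  Position 1: 'j'
  Position 0: 'c'
Reversed: dkpjc

dkpjc


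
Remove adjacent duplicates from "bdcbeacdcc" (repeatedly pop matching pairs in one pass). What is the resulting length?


Input: bdcbeacdcc
Stack-based adjacent duplicate removal:
  Read 'b': push. Stack: b
  Read 'd': push. Stack: bd
  Read 'c': push. Stack: bdc
  Read 'b': push. Stack: bdcb
  Read 'e': push. Stack: bdcbe
  Read 'a': push. Stack: bdcbea
  Read 'c': push. Stack: bdcbeac
  Read 'd': push. Stack: bdcbeacd
  Read 'c': push. Stack: bdcbeacdc
  Read 'c': matches stack top 'c' => pop. Stack: bdcbeacd
Final stack: "bdcbeacd" (length 8)

8


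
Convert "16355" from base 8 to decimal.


Input: "16355" in base 8
Positional expansion:
  Digit '1' (value 1) x 8^4 = 4096
  Digit '6' (value 6) x 8^3 = 3072
  Digit '3' (value 3) x 8^2 = 192
  Digit '5' (value 5) x 8^1 = 40
  Digit '5' (value 5) x 8^0 = 5
Sum = 7405

7405


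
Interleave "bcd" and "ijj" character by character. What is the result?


Interleaving "bcd" and "ijj":
  Position 0: 'b' from first, 'i' from second => "bi"
  Position 1: 'c' from first, 'j' from second => "cj"
  Position 2: 'd' from first, 'j' from second => "dj"
Result: bicjdj

bicjdj


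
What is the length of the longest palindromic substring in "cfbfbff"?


Input: "cfbfbff"
Checking substrings for palindromes:
  [1:6] "fbfbf" (len 5) => palindrome
  [1:4] "fbf" (len 3) => palindrome
  [2:5] "bfb" (len 3) => palindrome
  [3:6] "fbf" (len 3) => palindrome
  [5:7] "ff" (len 2) => palindrome
Longest palindromic substring: "fbfbf" with length 5

5


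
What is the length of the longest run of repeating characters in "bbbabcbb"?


Input: "bbbabcbb"
Scanning for longest run:
  Position 1 ('b'): continues run of 'b', length=2
  Position 2 ('b'): continues run of 'b', length=3
  Position 3 ('a'): new char, reset run to 1
  Position 4 ('b'): new char, reset run to 1
  Position 5 ('c'): new char, reset run to 1
  Position 6 ('b'): new char, reset run to 1
  Position 7 ('b'): continues run of 'b', length=2
Longest run: 'b' with length 3

3


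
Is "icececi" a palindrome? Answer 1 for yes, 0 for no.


Input: icececi
Reversed: icececi
  Compare pos 0 ('i') with pos 6 ('i'): match
  Compare pos 1 ('c') with pos 5 ('c'): match
  Compare pos 2 ('e') with pos 4 ('e'): match
Result: palindrome

1


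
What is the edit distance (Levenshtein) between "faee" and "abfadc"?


Computing edit distance: "faee" -> "abfadc"
DP table:
           a    b    f    a    d    c
      0    1    2    3    4    5    6
  f   1    1    2    2    3    4    5
  a   2    1    2    3    2    3    4
  e   3    2    2    3    3    3    4
  e   4    3    3    3    4    4    4
Edit distance = dp[4][6] = 4

4


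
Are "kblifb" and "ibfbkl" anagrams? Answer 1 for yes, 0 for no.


Strings: "kblifb", "ibfbkl"
Sorted first:  bbfikl
Sorted second: bbfikl
Sorted forms match => anagrams

1


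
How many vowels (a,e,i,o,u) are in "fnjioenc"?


Input: fnjioenc
Checking each character:
  'f' at position 0: consonant
  'n' at position 1: consonant
  'j' at position 2: consonant
  'i' at position 3: vowel (running total: 1)
  'o' at position 4: vowel (running total: 2)
  'e' at position 5: vowel (running total: 3)
  'n' at position 6: consonant
  'c' at position 7: consonant
Total vowels: 3

3


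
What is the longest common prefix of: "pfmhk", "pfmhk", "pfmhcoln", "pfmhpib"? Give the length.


Words: pfmhk, pfmhk, pfmhcoln, pfmhpib
  Position 0: all 'p' => match
  Position 1: all 'f' => match
  Position 2: all 'm' => match
  Position 3: all 'h' => match
  Position 4: ('k', 'k', 'c', 'p') => mismatch, stop
LCP = "pfmh" (length 4)

4


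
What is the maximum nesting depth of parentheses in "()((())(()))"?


Input: "()((())(()))"
Tracking depth:
  Position 0 '(': depth becomes 1
  Position 1 ')': depth becomes 0
  Position 2 '(': depth becomes 1
  Position 3 '(': depth becomes 2
  Position 4 '(': depth becomes 3
  Position 5 ')': depth becomes 2
  Position 6 ')': depth becomes 1
  Position 7 '(': depth becomes 2
  Position 8 '(': depth becomes 3
  Position 9 ')': depth becomes 2
  Position 10 ')': depth becomes 1
  Position 11 ')': depth becomes 0
Maximum depth reached: 3

3


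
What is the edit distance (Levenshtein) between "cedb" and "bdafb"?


Computing edit distance: "cedb" -> "bdafb"
DP table:
           b    d    a    f    b
      0    1    2    3    4    5
  c   1    1    2    3    4    5
  e   2    2    2    3    4    5
  d   3    3    2    3    4    5
  b   4    3    3    3    4    4
Edit distance = dp[4][5] = 4

4


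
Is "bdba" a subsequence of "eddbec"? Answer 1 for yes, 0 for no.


Check if "bdba" is a subsequence of "eddbec"
Greedy scan:
  Position 0 ('e'): no match needed
  Position 1 ('d'): no match needed
  Position 2 ('d'): no match needed
  Position 3 ('b'): matches sub[0] = 'b'
  Position 4 ('e'): no match needed
  Position 5 ('c'): no match needed
Only matched 1/4 characters => not a subsequence

0


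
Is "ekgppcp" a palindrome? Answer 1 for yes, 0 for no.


Input: ekgppcp
Reversed: pcppgke
  Compare pos 0 ('e') with pos 6 ('p'): MISMATCH
  Compare pos 1 ('k') with pos 5 ('c'): MISMATCH
  Compare pos 2 ('g') with pos 4 ('p'): MISMATCH
Result: not a palindrome

0
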